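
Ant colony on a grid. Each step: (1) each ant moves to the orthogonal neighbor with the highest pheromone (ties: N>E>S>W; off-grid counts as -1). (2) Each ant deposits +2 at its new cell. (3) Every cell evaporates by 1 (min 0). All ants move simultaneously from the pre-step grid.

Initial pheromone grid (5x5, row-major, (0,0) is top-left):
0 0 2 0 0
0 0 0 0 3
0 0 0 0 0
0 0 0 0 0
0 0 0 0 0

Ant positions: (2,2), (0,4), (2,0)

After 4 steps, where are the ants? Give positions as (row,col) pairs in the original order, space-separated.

Step 1: ant0:(2,2)->N->(1,2) | ant1:(0,4)->S->(1,4) | ant2:(2,0)->N->(1,0)
  grid max=4 at (1,4)
Step 2: ant0:(1,2)->N->(0,2) | ant1:(1,4)->N->(0,4) | ant2:(1,0)->N->(0,0)
  grid max=3 at (1,4)
Step 3: ant0:(0,2)->E->(0,3) | ant1:(0,4)->S->(1,4) | ant2:(0,0)->E->(0,1)
  grid max=4 at (1,4)
Step 4: ant0:(0,3)->W->(0,2) | ant1:(1,4)->N->(0,4) | ant2:(0,1)->E->(0,2)
  grid max=4 at (0,2)

(0,2) (0,4) (0,2)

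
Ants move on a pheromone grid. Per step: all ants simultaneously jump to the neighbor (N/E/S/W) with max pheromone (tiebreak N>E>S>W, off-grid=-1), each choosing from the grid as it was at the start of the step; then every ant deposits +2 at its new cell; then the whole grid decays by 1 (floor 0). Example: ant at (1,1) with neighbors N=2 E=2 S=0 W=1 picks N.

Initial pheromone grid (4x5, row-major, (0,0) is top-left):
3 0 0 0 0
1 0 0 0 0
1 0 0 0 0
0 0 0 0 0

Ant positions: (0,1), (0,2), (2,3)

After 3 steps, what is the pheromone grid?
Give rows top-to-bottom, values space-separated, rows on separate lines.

After step 1: ants at (0,0),(0,3),(1,3)
  4 0 0 1 0
  0 0 0 1 0
  0 0 0 0 0
  0 0 0 0 0
After step 2: ants at (0,1),(1,3),(0,3)
  3 1 0 2 0
  0 0 0 2 0
  0 0 0 0 0
  0 0 0 0 0
After step 3: ants at (0,0),(0,3),(1,3)
  4 0 0 3 0
  0 0 0 3 0
  0 0 0 0 0
  0 0 0 0 0

4 0 0 3 0
0 0 0 3 0
0 0 0 0 0
0 0 0 0 0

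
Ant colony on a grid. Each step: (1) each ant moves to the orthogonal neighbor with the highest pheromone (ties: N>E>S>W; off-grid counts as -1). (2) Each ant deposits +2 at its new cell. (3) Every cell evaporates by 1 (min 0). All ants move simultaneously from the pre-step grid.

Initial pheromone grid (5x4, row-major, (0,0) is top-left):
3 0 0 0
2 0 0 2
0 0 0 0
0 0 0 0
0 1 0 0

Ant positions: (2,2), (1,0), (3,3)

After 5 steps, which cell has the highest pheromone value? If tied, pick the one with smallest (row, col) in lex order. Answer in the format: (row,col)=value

Step 1: ant0:(2,2)->N->(1,2) | ant1:(1,0)->N->(0,0) | ant2:(3,3)->N->(2,3)
  grid max=4 at (0,0)
Step 2: ant0:(1,2)->E->(1,3) | ant1:(0,0)->S->(1,0) | ant2:(2,3)->N->(1,3)
  grid max=4 at (1,3)
Step 3: ant0:(1,3)->N->(0,3) | ant1:(1,0)->N->(0,0) | ant2:(1,3)->N->(0,3)
  grid max=4 at (0,0)
Step 4: ant0:(0,3)->S->(1,3) | ant1:(0,0)->S->(1,0) | ant2:(0,3)->S->(1,3)
  grid max=6 at (1,3)
Step 5: ant0:(1,3)->N->(0,3) | ant1:(1,0)->N->(0,0) | ant2:(1,3)->N->(0,3)
  grid max=5 at (0,3)
Final grid:
  4 0 0 5
  1 0 0 5
  0 0 0 0
  0 0 0 0
  0 0 0 0
Max pheromone 5 at (0,3)

Answer: (0,3)=5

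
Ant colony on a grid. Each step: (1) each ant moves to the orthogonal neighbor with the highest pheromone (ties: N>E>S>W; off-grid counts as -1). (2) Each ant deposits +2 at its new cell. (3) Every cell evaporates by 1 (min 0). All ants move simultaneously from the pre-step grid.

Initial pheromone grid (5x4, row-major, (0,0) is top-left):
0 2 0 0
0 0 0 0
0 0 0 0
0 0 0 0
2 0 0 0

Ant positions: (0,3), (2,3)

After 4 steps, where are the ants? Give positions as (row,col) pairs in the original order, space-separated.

Step 1: ant0:(0,3)->S->(1,3) | ant1:(2,3)->N->(1,3)
  grid max=3 at (1,3)
Step 2: ant0:(1,3)->N->(0,3) | ant1:(1,3)->N->(0,3)
  grid max=3 at (0,3)
Step 3: ant0:(0,3)->S->(1,3) | ant1:(0,3)->S->(1,3)
  grid max=5 at (1,3)
Step 4: ant0:(1,3)->N->(0,3) | ant1:(1,3)->N->(0,3)
  grid max=5 at (0,3)

(0,3) (0,3)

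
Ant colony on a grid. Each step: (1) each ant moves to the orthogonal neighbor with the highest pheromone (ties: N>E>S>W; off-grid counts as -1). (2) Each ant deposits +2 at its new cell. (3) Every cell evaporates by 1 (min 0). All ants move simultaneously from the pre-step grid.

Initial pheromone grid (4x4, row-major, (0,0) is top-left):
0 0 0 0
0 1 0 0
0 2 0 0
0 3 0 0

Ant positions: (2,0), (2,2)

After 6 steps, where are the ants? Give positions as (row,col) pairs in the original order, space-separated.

Step 1: ant0:(2,0)->E->(2,1) | ant1:(2,2)->W->(2,1)
  grid max=5 at (2,1)
Step 2: ant0:(2,1)->S->(3,1) | ant1:(2,1)->S->(3,1)
  grid max=5 at (3,1)
Step 3: ant0:(3,1)->N->(2,1) | ant1:(3,1)->N->(2,1)
  grid max=7 at (2,1)
Step 4: ant0:(2,1)->S->(3,1) | ant1:(2,1)->S->(3,1)
  grid max=7 at (3,1)
Step 5: ant0:(3,1)->N->(2,1) | ant1:(3,1)->N->(2,1)
  grid max=9 at (2,1)
Step 6: ant0:(2,1)->S->(3,1) | ant1:(2,1)->S->(3,1)
  grid max=9 at (3,1)

(3,1) (3,1)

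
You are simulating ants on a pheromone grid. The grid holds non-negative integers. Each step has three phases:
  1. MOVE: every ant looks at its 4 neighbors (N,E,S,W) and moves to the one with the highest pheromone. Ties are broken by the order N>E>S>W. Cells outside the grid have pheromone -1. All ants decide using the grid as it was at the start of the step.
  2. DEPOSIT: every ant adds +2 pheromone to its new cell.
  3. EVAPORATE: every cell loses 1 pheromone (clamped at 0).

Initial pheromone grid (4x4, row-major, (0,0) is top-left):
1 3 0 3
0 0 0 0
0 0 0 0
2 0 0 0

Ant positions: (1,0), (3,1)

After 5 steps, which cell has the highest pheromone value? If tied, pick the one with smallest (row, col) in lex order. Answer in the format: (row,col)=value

Step 1: ant0:(1,0)->N->(0,0) | ant1:(3,1)->W->(3,0)
  grid max=3 at (3,0)
Step 2: ant0:(0,0)->E->(0,1) | ant1:(3,0)->N->(2,0)
  grid max=3 at (0,1)
Step 3: ant0:(0,1)->W->(0,0) | ant1:(2,0)->S->(3,0)
  grid max=3 at (3,0)
Step 4: ant0:(0,0)->E->(0,1) | ant1:(3,0)->N->(2,0)
  grid max=3 at (0,1)
Step 5: ant0:(0,1)->W->(0,0) | ant1:(2,0)->S->(3,0)
  grid max=3 at (3,0)
Final grid:
  2 2 0 0
  0 0 0 0
  0 0 0 0
  3 0 0 0
Max pheromone 3 at (3,0)

Answer: (3,0)=3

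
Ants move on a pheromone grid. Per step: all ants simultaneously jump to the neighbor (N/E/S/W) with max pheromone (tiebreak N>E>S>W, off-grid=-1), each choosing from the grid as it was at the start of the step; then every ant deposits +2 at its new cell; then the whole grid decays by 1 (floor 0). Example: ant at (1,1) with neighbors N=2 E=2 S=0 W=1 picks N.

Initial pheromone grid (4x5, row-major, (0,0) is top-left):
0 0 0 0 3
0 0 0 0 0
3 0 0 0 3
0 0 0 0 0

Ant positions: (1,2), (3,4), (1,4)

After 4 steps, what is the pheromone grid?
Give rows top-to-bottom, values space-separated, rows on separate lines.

After step 1: ants at (0,2),(2,4),(0,4)
  0 0 1 0 4
  0 0 0 0 0
  2 0 0 0 4
  0 0 0 0 0
After step 2: ants at (0,3),(1,4),(1,4)
  0 0 0 1 3
  0 0 0 0 3
  1 0 0 0 3
  0 0 0 0 0
After step 3: ants at (0,4),(0,4),(0,4)
  0 0 0 0 8
  0 0 0 0 2
  0 0 0 0 2
  0 0 0 0 0
After step 4: ants at (1,4),(1,4),(1,4)
  0 0 0 0 7
  0 0 0 0 7
  0 0 0 0 1
  0 0 0 0 0

0 0 0 0 7
0 0 0 0 7
0 0 0 0 1
0 0 0 0 0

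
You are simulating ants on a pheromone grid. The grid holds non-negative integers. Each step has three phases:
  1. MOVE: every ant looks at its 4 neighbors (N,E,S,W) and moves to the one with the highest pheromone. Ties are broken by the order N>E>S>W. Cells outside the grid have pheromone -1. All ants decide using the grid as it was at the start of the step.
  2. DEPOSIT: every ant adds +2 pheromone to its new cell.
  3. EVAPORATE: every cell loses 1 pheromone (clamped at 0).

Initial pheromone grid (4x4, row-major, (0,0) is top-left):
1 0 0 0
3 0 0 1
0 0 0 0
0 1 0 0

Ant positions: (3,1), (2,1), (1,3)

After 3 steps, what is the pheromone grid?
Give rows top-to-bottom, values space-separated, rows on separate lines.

After step 1: ants at (2,1),(3,1),(0,3)
  0 0 0 1
  2 0 0 0
  0 1 0 0
  0 2 0 0
After step 2: ants at (3,1),(2,1),(1,3)
  0 0 0 0
  1 0 0 1
  0 2 0 0
  0 3 0 0
After step 3: ants at (2,1),(3,1),(0,3)
  0 0 0 1
  0 0 0 0
  0 3 0 0
  0 4 0 0

0 0 0 1
0 0 0 0
0 3 0 0
0 4 0 0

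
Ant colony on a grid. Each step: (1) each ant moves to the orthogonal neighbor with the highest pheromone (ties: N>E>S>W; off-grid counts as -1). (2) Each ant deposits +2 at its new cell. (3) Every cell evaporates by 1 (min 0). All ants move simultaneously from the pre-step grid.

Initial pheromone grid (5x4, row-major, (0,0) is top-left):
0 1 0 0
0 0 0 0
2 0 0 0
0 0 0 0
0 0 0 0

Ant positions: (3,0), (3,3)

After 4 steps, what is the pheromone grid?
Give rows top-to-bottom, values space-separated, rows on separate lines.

After step 1: ants at (2,0),(2,3)
  0 0 0 0
  0 0 0 0
  3 0 0 1
  0 0 0 0
  0 0 0 0
After step 2: ants at (1,0),(1,3)
  0 0 0 0
  1 0 0 1
  2 0 0 0
  0 0 0 0
  0 0 0 0
After step 3: ants at (2,0),(0,3)
  0 0 0 1
  0 0 0 0
  3 0 0 0
  0 0 0 0
  0 0 0 0
After step 4: ants at (1,0),(1,3)
  0 0 0 0
  1 0 0 1
  2 0 0 0
  0 0 0 0
  0 0 0 0

0 0 0 0
1 0 0 1
2 0 0 0
0 0 0 0
0 0 0 0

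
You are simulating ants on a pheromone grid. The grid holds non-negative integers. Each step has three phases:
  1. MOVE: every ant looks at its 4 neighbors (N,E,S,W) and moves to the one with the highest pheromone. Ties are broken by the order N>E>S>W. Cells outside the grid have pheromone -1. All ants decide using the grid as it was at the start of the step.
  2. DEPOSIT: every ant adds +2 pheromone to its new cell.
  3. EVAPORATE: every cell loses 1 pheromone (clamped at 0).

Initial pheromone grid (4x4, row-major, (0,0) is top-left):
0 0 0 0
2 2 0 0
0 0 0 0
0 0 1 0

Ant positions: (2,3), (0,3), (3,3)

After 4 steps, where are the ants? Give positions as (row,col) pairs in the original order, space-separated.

Step 1: ant0:(2,3)->N->(1,3) | ant1:(0,3)->S->(1,3) | ant2:(3,3)->W->(3,2)
  grid max=3 at (1,3)
Step 2: ant0:(1,3)->N->(0,3) | ant1:(1,3)->N->(0,3) | ant2:(3,2)->N->(2,2)
  grid max=3 at (0,3)
Step 3: ant0:(0,3)->S->(1,3) | ant1:(0,3)->S->(1,3) | ant2:(2,2)->S->(3,2)
  grid max=5 at (1,3)
Step 4: ant0:(1,3)->N->(0,3) | ant1:(1,3)->N->(0,3) | ant2:(3,2)->N->(2,2)
  grid max=5 at (0,3)

(0,3) (0,3) (2,2)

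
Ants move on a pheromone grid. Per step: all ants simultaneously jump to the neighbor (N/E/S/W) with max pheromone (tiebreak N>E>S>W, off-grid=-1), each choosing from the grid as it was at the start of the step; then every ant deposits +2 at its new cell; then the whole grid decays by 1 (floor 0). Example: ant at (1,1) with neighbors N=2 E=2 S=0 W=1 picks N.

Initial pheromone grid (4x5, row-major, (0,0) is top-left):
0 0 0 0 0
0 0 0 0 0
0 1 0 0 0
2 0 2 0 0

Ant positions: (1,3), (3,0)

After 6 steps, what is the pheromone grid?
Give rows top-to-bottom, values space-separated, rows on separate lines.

After step 1: ants at (0,3),(2,0)
  0 0 0 1 0
  0 0 0 0 0
  1 0 0 0 0
  1 0 1 0 0
After step 2: ants at (0,4),(3,0)
  0 0 0 0 1
  0 0 0 0 0
  0 0 0 0 0
  2 0 0 0 0
After step 3: ants at (1,4),(2,0)
  0 0 0 0 0
  0 0 0 0 1
  1 0 0 0 0
  1 0 0 0 0
After step 4: ants at (0,4),(3,0)
  0 0 0 0 1
  0 0 0 0 0
  0 0 0 0 0
  2 0 0 0 0
After step 5: ants at (1,4),(2,0)
  0 0 0 0 0
  0 0 0 0 1
  1 0 0 0 0
  1 0 0 0 0
After step 6: ants at (0,4),(3,0)
  0 0 0 0 1
  0 0 0 0 0
  0 0 0 0 0
  2 0 0 0 0

0 0 0 0 1
0 0 0 0 0
0 0 0 0 0
2 0 0 0 0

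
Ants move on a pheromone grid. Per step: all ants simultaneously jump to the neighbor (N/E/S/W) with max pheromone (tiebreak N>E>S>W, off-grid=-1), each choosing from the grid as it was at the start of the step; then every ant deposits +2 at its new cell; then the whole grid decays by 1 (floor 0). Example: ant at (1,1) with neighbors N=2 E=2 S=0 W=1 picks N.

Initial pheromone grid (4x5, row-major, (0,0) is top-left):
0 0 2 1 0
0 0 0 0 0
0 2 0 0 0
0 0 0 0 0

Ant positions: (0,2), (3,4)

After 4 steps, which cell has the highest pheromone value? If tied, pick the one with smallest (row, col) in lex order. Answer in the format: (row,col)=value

Answer: (0,3)=3

Derivation:
Step 1: ant0:(0,2)->E->(0,3) | ant1:(3,4)->N->(2,4)
  grid max=2 at (0,3)
Step 2: ant0:(0,3)->W->(0,2) | ant1:(2,4)->N->(1,4)
  grid max=2 at (0,2)
Step 3: ant0:(0,2)->E->(0,3) | ant1:(1,4)->N->(0,4)
  grid max=2 at (0,3)
Step 4: ant0:(0,3)->E->(0,4) | ant1:(0,4)->W->(0,3)
  grid max=3 at (0,3)
Final grid:
  0 0 0 3 2
  0 0 0 0 0
  0 0 0 0 0
  0 0 0 0 0
Max pheromone 3 at (0,3)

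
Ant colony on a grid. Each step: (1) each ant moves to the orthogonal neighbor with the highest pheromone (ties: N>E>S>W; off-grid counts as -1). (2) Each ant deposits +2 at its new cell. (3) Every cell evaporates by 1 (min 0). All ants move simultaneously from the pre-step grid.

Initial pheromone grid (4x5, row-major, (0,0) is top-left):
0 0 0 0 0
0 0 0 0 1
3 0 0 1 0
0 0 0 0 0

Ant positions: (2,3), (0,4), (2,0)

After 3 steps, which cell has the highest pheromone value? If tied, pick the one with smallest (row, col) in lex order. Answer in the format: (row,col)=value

Answer: (1,4)=4

Derivation:
Step 1: ant0:(2,3)->N->(1,3) | ant1:(0,4)->S->(1,4) | ant2:(2,0)->N->(1,0)
  grid max=2 at (1,4)
Step 2: ant0:(1,3)->E->(1,4) | ant1:(1,4)->W->(1,3) | ant2:(1,0)->S->(2,0)
  grid max=3 at (1,4)
Step 3: ant0:(1,4)->W->(1,3) | ant1:(1,3)->E->(1,4) | ant2:(2,0)->N->(1,0)
  grid max=4 at (1,4)
Final grid:
  0 0 0 0 0
  1 0 0 3 4
  2 0 0 0 0
  0 0 0 0 0
Max pheromone 4 at (1,4)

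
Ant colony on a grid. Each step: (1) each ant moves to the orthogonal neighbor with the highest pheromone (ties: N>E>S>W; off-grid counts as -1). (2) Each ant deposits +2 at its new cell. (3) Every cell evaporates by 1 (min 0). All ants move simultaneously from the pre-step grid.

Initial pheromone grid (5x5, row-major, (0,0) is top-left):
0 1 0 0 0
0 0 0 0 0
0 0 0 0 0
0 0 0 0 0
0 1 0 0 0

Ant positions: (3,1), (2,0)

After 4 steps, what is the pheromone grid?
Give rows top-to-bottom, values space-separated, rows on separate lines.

After step 1: ants at (4,1),(1,0)
  0 0 0 0 0
  1 0 0 0 0
  0 0 0 0 0
  0 0 0 0 0
  0 2 0 0 0
After step 2: ants at (3,1),(0,0)
  1 0 0 0 0
  0 0 0 0 0
  0 0 0 0 0
  0 1 0 0 0
  0 1 0 0 0
After step 3: ants at (4,1),(0,1)
  0 1 0 0 0
  0 0 0 0 0
  0 0 0 0 0
  0 0 0 0 0
  0 2 0 0 0
After step 4: ants at (3,1),(0,2)
  0 0 1 0 0
  0 0 0 0 0
  0 0 0 0 0
  0 1 0 0 0
  0 1 0 0 0

0 0 1 0 0
0 0 0 0 0
0 0 0 0 0
0 1 0 0 0
0 1 0 0 0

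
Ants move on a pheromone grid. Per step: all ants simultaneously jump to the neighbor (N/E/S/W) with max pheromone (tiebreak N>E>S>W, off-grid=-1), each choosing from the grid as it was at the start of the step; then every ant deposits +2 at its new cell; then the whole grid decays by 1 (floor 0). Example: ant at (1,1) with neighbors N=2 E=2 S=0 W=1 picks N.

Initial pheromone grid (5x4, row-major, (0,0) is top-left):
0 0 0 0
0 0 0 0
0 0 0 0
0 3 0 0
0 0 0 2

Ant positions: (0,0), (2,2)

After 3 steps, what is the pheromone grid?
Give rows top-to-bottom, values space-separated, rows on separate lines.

After step 1: ants at (0,1),(1,2)
  0 1 0 0
  0 0 1 0
  0 0 0 0
  0 2 0 0
  0 0 0 1
After step 2: ants at (0,2),(0,2)
  0 0 3 0
  0 0 0 0
  0 0 0 0
  0 1 0 0
  0 0 0 0
After step 3: ants at (0,3),(0,3)
  0 0 2 3
  0 0 0 0
  0 0 0 0
  0 0 0 0
  0 0 0 0

0 0 2 3
0 0 0 0
0 0 0 0
0 0 0 0
0 0 0 0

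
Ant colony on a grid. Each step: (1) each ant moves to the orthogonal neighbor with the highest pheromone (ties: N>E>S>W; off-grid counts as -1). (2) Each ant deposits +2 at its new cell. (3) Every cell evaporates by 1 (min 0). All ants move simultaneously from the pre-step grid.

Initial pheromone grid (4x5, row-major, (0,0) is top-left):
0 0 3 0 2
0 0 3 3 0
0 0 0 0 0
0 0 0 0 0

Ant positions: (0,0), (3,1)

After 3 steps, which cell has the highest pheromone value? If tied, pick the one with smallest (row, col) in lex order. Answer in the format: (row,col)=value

Answer: (1,2)=4

Derivation:
Step 1: ant0:(0,0)->E->(0,1) | ant1:(3,1)->N->(2,1)
  grid max=2 at (0,2)
Step 2: ant0:(0,1)->E->(0,2) | ant1:(2,1)->N->(1,1)
  grid max=3 at (0,2)
Step 3: ant0:(0,2)->S->(1,2) | ant1:(1,1)->E->(1,2)
  grid max=4 at (1,2)
Final grid:
  0 0 2 0 0
  0 0 4 0 0
  0 0 0 0 0
  0 0 0 0 0
Max pheromone 4 at (1,2)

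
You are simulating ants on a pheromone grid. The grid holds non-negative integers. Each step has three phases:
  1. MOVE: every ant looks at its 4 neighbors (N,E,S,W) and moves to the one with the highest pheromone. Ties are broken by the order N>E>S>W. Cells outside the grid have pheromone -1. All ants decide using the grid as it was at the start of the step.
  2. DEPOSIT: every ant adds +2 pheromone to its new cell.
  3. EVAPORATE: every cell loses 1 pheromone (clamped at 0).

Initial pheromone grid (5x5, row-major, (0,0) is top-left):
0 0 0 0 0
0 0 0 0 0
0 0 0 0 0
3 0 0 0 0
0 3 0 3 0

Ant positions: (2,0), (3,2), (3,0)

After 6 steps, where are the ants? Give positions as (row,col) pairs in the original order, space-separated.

Step 1: ant0:(2,0)->S->(3,0) | ant1:(3,2)->N->(2,2) | ant2:(3,0)->N->(2,0)
  grid max=4 at (3,0)
Step 2: ant0:(3,0)->N->(2,0) | ant1:(2,2)->N->(1,2) | ant2:(2,0)->S->(3,0)
  grid max=5 at (3,0)
Step 3: ant0:(2,0)->S->(3,0) | ant1:(1,2)->N->(0,2) | ant2:(3,0)->N->(2,0)
  grid max=6 at (3,0)
Step 4: ant0:(3,0)->N->(2,0) | ant1:(0,2)->E->(0,3) | ant2:(2,0)->S->(3,0)
  grid max=7 at (3,0)
Step 5: ant0:(2,0)->S->(3,0) | ant1:(0,3)->E->(0,4) | ant2:(3,0)->N->(2,0)
  grid max=8 at (3,0)
Step 6: ant0:(3,0)->N->(2,0) | ant1:(0,4)->S->(1,4) | ant2:(2,0)->S->(3,0)
  grid max=9 at (3,0)

(2,0) (1,4) (3,0)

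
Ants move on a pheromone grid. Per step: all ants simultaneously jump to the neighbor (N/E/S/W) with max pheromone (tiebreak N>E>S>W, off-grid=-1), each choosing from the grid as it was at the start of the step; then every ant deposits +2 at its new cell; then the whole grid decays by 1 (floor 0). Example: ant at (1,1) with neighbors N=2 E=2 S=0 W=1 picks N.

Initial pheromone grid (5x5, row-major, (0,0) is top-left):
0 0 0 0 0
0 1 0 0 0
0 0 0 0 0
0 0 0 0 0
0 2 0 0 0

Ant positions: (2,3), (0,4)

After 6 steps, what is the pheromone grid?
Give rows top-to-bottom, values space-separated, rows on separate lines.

After step 1: ants at (1,3),(1,4)
  0 0 0 0 0
  0 0 0 1 1
  0 0 0 0 0
  0 0 0 0 0
  0 1 0 0 0
After step 2: ants at (1,4),(1,3)
  0 0 0 0 0
  0 0 0 2 2
  0 0 0 0 0
  0 0 0 0 0
  0 0 0 0 0
After step 3: ants at (1,3),(1,4)
  0 0 0 0 0
  0 0 0 3 3
  0 0 0 0 0
  0 0 0 0 0
  0 0 0 0 0
After step 4: ants at (1,4),(1,3)
  0 0 0 0 0
  0 0 0 4 4
  0 0 0 0 0
  0 0 0 0 0
  0 0 0 0 0
After step 5: ants at (1,3),(1,4)
  0 0 0 0 0
  0 0 0 5 5
  0 0 0 0 0
  0 0 0 0 0
  0 0 0 0 0
After step 6: ants at (1,4),(1,3)
  0 0 0 0 0
  0 0 0 6 6
  0 0 0 0 0
  0 0 0 0 0
  0 0 0 0 0

0 0 0 0 0
0 0 0 6 6
0 0 0 0 0
0 0 0 0 0
0 0 0 0 0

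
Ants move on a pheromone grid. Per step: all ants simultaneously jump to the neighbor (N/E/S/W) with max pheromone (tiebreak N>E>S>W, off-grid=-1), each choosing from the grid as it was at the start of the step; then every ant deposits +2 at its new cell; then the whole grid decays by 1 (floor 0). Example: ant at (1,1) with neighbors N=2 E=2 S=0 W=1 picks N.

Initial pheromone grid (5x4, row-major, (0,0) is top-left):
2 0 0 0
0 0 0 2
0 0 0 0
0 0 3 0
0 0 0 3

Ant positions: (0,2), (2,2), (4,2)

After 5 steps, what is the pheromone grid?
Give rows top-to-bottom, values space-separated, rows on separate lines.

After step 1: ants at (0,3),(3,2),(3,2)
  1 0 0 1
  0 0 0 1
  0 0 0 0
  0 0 6 0
  0 0 0 2
After step 2: ants at (1,3),(2,2),(2,2)
  0 0 0 0
  0 0 0 2
  0 0 3 0
  0 0 5 0
  0 0 0 1
After step 3: ants at (0,3),(3,2),(3,2)
  0 0 0 1
  0 0 0 1
  0 0 2 0
  0 0 8 0
  0 0 0 0
After step 4: ants at (1,3),(2,2),(2,2)
  0 0 0 0
  0 0 0 2
  0 0 5 0
  0 0 7 0
  0 0 0 0
After step 5: ants at (0,3),(3,2),(3,2)
  0 0 0 1
  0 0 0 1
  0 0 4 0
  0 0 10 0
  0 0 0 0

0 0 0 1
0 0 0 1
0 0 4 0
0 0 10 0
0 0 0 0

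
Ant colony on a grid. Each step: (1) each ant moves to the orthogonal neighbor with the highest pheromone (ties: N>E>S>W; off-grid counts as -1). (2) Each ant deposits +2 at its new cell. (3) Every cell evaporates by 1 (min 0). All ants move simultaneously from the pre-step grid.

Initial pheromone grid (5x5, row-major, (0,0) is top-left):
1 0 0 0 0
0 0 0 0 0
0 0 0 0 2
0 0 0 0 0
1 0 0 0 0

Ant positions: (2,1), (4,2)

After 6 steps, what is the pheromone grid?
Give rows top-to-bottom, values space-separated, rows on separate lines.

After step 1: ants at (1,1),(3,2)
  0 0 0 0 0
  0 1 0 0 0
  0 0 0 0 1
  0 0 1 0 0
  0 0 0 0 0
After step 2: ants at (0,1),(2,2)
  0 1 0 0 0
  0 0 0 0 0
  0 0 1 0 0
  0 0 0 0 0
  0 0 0 0 0
After step 3: ants at (0,2),(1,2)
  0 0 1 0 0
  0 0 1 0 0
  0 0 0 0 0
  0 0 0 0 0
  0 0 0 0 0
After step 4: ants at (1,2),(0,2)
  0 0 2 0 0
  0 0 2 0 0
  0 0 0 0 0
  0 0 0 0 0
  0 0 0 0 0
After step 5: ants at (0,2),(1,2)
  0 0 3 0 0
  0 0 3 0 0
  0 0 0 0 0
  0 0 0 0 0
  0 0 0 0 0
After step 6: ants at (1,2),(0,2)
  0 0 4 0 0
  0 0 4 0 0
  0 0 0 0 0
  0 0 0 0 0
  0 0 0 0 0

0 0 4 0 0
0 0 4 0 0
0 0 0 0 0
0 0 0 0 0
0 0 0 0 0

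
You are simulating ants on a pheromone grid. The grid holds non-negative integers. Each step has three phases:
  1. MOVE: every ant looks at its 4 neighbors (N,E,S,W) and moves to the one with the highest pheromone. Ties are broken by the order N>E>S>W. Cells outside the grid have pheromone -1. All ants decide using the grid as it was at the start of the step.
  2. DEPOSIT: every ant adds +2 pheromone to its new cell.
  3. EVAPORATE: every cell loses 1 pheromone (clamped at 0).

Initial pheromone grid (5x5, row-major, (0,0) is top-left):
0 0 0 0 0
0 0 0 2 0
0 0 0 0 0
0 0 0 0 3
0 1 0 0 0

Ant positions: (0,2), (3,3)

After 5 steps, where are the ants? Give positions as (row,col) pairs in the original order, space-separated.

Step 1: ant0:(0,2)->E->(0,3) | ant1:(3,3)->E->(3,4)
  grid max=4 at (3,4)
Step 2: ant0:(0,3)->S->(1,3) | ant1:(3,4)->N->(2,4)
  grid max=3 at (3,4)
Step 3: ant0:(1,3)->N->(0,3) | ant1:(2,4)->S->(3,4)
  grid max=4 at (3,4)
Step 4: ant0:(0,3)->S->(1,3) | ant1:(3,4)->N->(2,4)
  grid max=3 at (3,4)
Step 5: ant0:(1,3)->N->(0,3) | ant1:(2,4)->S->(3,4)
  grid max=4 at (3,4)

(0,3) (3,4)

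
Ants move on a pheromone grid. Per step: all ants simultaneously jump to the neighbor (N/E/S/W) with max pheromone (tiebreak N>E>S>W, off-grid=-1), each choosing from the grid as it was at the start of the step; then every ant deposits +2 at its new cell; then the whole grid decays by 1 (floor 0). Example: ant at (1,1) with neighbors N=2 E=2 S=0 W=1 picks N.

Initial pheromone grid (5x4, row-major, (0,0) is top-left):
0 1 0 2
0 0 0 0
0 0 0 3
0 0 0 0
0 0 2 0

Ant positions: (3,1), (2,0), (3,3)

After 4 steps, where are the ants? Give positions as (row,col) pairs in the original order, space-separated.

Step 1: ant0:(3,1)->N->(2,1) | ant1:(2,0)->N->(1,0) | ant2:(3,3)->N->(2,3)
  grid max=4 at (2,3)
Step 2: ant0:(2,1)->N->(1,1) | ant1:(1,0)->N->(0,0) | ant2:(2,3)->N->(1,3)
  grid max=3 at (2,3)
Step 3: ant0:(1,1)->N->(0,1) | ant1:(0,0)->E->(0,1) | ant2:(1,3)->S->(2,3)
  grid max=4 at (2,3)
Step 4: ant0:(0,1)->E->(0,2) | ant1:(0,1)->E->(0,2) | ant2:(2,3)->N->(1,3)
  grid max=3 at (0,2)

(0,2) (0,2) (1,3)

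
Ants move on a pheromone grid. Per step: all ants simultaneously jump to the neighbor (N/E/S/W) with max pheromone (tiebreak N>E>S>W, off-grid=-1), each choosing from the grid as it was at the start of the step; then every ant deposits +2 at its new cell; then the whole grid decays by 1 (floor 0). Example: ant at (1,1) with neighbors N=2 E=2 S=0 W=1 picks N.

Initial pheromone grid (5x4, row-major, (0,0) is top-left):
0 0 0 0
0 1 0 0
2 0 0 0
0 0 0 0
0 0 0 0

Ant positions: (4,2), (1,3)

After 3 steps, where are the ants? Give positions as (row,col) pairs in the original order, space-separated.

Step 1: ant0:(4,2)->N->(3,2) | ant1:(1,3)->N->(0,3)
  grid max=1 at (0,3)
Step 2: ant0:(3,2)->N->(2,2) | ant1:(0,3)->S->(1,3)
  grid max=1 at (1,3)
Step 3: ant0:(2,2)->N->(1,2) | ant1:(1,3)->N->(0,3)
  grid max=1 at (0,3)

(1,2) (0,3)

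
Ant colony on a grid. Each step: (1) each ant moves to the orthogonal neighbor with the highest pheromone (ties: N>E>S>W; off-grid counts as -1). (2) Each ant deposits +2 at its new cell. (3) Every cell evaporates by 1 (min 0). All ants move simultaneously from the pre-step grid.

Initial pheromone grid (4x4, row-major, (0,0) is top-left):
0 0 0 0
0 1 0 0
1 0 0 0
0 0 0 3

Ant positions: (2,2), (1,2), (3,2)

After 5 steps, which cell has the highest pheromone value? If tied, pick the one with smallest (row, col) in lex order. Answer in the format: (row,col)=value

Answer: (1,1)=6

Derivation:
Step 1: ant0:(2,2)->N->(1,2) | ant1:(1,2)->W->(1,1) | ant2:(3,2)->E->(3,3)
  grid max=4 at (3,3)
Step 2: ant0:(1,2)->W->(1,1) | ant1:(1,1)->E->(1,2) | ant2:(3,3)->N->(2,3)
  grid max=3 at (1,1)
Step 3: ant0:(1,1)->E->(1,2) | ant1:(1,2)->W->(1,1) | ant2:(2,3)->S->(3,3)
  grid max=4 at (1,1)
Step 4: ant0:(1,2)->W->(1,1) | ant1:(1,1)->E->(1,2) | ant2:(3,3)->N->(2,3)
  grid max=5 at (1,1)
Step 5: ant0:(1,1)->E->(1,2) | ant1:(1,2)->W->(1,1) | ant2:(2,3)->S->(3,3)
  grid max=6 at (1,1)
Final grid:
  0 0 0 0
  0 6 5 0
  0 0 0 0
  0 0 0 4
Max pheromone 6 at (1,1)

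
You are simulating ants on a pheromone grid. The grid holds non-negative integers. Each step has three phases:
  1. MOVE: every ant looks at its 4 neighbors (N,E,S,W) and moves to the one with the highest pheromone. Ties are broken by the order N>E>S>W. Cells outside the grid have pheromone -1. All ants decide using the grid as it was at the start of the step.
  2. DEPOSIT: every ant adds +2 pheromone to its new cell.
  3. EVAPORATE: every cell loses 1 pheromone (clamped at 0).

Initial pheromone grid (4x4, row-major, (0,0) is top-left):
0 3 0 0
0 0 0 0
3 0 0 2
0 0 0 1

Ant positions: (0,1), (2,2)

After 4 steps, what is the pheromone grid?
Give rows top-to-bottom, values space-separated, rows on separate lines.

After step 1: ants at (0,2),(2,3)
  0 2 1 0
  0 0 0 0
  2 0 0 3
  0 0 0 0
After step 2: ants at (0,1),(1,3)
  0 3 0 0
  0 0 0 1
  1 0 0 2
  0 0 0 0
After step 3: ants at (0,2),(2,3)
  0 2 1 0
  0 0 0 0
  0 0 0 3
  0 0 0 0
After step 4: ants at (0,1),(1,3)
  0 3 0 0
  0 0 0 1
  0 0 0 2
  0 0 0 0

0 3 0 0
0 0 0 1
0 0 0 2
0 0 0 0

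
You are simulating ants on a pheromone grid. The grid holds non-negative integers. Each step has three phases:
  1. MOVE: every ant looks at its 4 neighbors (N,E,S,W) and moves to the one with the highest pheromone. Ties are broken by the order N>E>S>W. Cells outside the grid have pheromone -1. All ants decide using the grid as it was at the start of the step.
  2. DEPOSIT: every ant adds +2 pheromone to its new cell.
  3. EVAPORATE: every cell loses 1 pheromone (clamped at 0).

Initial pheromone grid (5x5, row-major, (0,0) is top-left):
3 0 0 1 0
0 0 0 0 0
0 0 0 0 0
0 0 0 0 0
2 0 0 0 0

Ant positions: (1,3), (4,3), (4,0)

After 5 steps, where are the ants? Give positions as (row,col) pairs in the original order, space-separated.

Step 1: ant0:(1,3)->N->(0,3) | ant1:(4,3)->N->(3,3) | ant2:(4,0)->N->(3,0)
  grid max=2 at (0,0)
Step 2: ant0:(0,3)->E->(0,4) | ant1:(3,3)->N->(2,3) | ant2:(3,0)->S->(4,0)
  grid max=2 at (4,0)
Step 3: ant0:(0,4)->W->(0,3) | ant1:(2,3)->N->(1,3) | ant2:(4,0)->N->(3,0)
  grid max=2 at (0,3)
Step 4: ant0:(0,3)->S->(1,3) | ant1:(1,3)->N->(0,3) | ant2:(3,0)->S->(4,0)
  grid max=3 at (0,3)
Step 5: ant0:(1,3)->N->(0,3) | ant1:(0,3)->S->(1,3) | ant2:(4,0)->N->(3,0)
  grid max=4 at (0,3)

(0,3) (1,3) (3,0)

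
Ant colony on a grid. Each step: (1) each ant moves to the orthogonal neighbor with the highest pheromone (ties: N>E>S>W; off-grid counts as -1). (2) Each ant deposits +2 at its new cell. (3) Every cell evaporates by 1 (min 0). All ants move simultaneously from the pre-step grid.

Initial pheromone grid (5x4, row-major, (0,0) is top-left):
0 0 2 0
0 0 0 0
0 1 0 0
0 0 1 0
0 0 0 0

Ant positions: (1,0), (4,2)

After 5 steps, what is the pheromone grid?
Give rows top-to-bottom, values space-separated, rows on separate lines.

After step 1: ants at (0,0),(3,2)
  1 0 1 0
  0 0 0 0
  0 0 0 0
  0 0 2 0
  0 0 0 0
After step 2: ants at (0,1),(2,2)
  0 1 0 0
  0 0 0 0
  0 0 1 0
  0 0 1 0
  0 0 0 0
After step 3: ants at (0,2),(3,2)
  0 0 1 0
  0 0 0 0
  0 0 0 0
  0 0 2 0
  0 0 0 0
After step 4: ants at (0,3),(2,2)
  0 0 0 1
  0 0 0 0
  0 0 1 0
  0 0 1 0
  0 0 0 0
After step 5: ants at (1,3),(3,2)
  0 0 0 0
  0 0 0 1
  0 0 0 0
  0 0 2 0
  0 0 0 0

0 0 0 0
0 0 0 1
0 0 0 0
0 0 2 0
0 0 0 0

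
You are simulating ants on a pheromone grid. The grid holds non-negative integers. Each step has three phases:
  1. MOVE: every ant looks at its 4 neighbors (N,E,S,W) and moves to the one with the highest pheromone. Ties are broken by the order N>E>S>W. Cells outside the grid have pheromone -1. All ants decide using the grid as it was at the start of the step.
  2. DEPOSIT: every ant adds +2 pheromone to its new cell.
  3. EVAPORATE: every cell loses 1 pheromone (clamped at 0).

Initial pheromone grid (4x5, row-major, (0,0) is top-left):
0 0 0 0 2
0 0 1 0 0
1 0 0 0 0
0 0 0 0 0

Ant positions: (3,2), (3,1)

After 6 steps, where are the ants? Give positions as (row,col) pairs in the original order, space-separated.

Step 1: ant0:(3,2)->N->(2,2) | ant1:(3,1)->N->(2,1)
  grid max=1 at (0,4)
Step 2: ant0:(2,2)->W->(2,1) | ant1:(2,1)->E->(2,2)
  grid max=2 at (2,1)
Step 3: ant0:(2,1)->E->(2,2) | ant1:(2,2)->W->(2,1)
  grid max=3 at (2,1)
Step 4: ant0:(2,2)->W->(2,1) | ant1:(2,1)->E->(2,2)
  grid max=4 at (2,1)
Step 5: ant0:(2,1)->E->(2,2) | ant1:(2,2)->W->(2,1)
  grid max=5 at (2,1)
Step 6: ant0:(2,2)->W->(2,1) | ant1:(2,1)->E->(2,2)
  grid max=6 at (2,1)

(2,1) (2,2)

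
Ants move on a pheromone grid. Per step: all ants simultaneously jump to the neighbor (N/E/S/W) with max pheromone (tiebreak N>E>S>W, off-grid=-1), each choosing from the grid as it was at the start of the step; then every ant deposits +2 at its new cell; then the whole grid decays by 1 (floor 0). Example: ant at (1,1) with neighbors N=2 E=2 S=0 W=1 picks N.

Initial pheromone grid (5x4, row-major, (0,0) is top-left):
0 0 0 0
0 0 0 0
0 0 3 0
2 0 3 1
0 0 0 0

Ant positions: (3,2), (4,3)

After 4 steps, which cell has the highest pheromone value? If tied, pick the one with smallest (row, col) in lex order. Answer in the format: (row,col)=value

Answer: (3,2)=7

Derivation:
Step 1: ant0:(3,2)->N->(2,2) | ant1:(4,3)->N->(3,3)
  grid max=4 at (2,2)
Step 2: ant0:(2,2)->S->(3,2) | ant1:(3,3)->W->(3,2)
  grid max=5 at (3,2)
Step 3: ant0:(3,2)->N->(2,2) | ant1:(3,2)->N->(2,2)
  grid max=6 at (2,2)
Step 4: ant0:(2,2)->S->(3,2) | ant1:(2,2)->S->(3,2)
  grid max=7 at (3,2)
Final grid:
  0 0 0 0
  0 0 0 0
  0 0 5 0
  0 0 7 0
  0 0 0 0
Max pheromone 7 at (3,2)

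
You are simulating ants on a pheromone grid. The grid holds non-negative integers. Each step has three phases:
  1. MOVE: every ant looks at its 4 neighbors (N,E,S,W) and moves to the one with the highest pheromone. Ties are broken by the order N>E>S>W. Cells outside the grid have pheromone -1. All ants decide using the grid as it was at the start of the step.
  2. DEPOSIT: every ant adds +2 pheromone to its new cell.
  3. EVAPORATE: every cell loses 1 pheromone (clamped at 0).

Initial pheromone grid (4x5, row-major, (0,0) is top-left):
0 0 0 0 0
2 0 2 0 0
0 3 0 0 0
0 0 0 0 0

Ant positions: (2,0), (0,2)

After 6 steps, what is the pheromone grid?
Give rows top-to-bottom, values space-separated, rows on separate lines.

After step 1: ants at (2,1),(1,2)
  0 0 0 0 0
  1 0 3 0 0
  0 4 0 0 0
  0 0 0 0 0
After step 2: ants at (1,1),(0,2)
  0 0 1 0 0
  0 1 2 0 0
  0 3 0 0 0
  0 0 0 0 0
After step 3: ants at (2,1),(1,2)
  0 0 0 0 0
  0 0 3 0 0
  0 4 0 0 0
  0 0 0 0 0
After step 4: ants at (1,1),(0,2)
  0 0 1 0 0
  0 1 2 0 0
  0 3 0 0 0
  0 0 0 0 0
After step 5: ants at (2,1),(1,2)
  0 0 0 0 0
  0 0 3 0 0
  0 4 0 0 0
  0 0 0 0 0
After step 6: ants at (1,1),(0,2)
  0 0 1 0 0
  0 1 2 0 0
  0 3 0 0 0
  0 0 0 0 0

0 0 1 0 0
0 1 2 0 0
0 3 0 0 0
0 0 0 0 0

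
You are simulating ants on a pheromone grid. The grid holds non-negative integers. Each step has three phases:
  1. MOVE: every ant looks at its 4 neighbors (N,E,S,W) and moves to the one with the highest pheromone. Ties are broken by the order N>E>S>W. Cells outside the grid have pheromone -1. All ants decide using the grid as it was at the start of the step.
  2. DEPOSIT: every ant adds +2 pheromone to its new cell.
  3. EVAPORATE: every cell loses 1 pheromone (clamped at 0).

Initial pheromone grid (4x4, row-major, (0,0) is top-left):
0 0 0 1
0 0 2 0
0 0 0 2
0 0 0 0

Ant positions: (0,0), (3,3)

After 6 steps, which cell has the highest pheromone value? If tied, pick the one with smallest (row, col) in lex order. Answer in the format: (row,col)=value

Answer: (1,3)=5

Derivation:
Step 1: ant0:(0,0)->E->(0,1) | ant1:(3,3)->N->(2,3)
  grid max=3 at (2,3)
Step 2: ant0:(0,1)->E->(0,2) | ant1:(2,3)->N->(1,3)
  grid max=2 at (2,3)
Step 3: ant0:(0,2)->E->(0,3) | ant1:(1,3)->S->(2,3)
  grid max=3 at (2,3)
Step 4: ant0:(0,3)->S->(1,3) | ant1:(2,3)->N->(1,3)
  grid max=3 at (1,3)
Step 5: ant0:(1,3)->S->(2,3) | ant1:(1,3)->S->(2,3)
  grid max=5 at (2,3)
Step 6: ant0:(2,3)->N->(1,3) | ant1:(2,3)->N->(1,3)
  grid max=5 at (1,3)
Final grid:
  0 0 0 0
  0 0 0 5
  0 0 0 4
  0 0 0 0
Max pheromone 5 at (1,3)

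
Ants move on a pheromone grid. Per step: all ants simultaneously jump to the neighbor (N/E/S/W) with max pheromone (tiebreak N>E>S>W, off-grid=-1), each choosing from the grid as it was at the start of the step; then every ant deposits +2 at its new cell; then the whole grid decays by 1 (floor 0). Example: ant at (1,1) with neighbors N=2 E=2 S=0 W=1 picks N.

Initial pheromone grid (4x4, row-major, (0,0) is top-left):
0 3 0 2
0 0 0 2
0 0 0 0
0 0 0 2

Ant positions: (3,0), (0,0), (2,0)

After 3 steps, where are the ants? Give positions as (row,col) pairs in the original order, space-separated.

Step 1: ant0:(3,0)->N->(2,0) | ant1:(0,0)->E->(0,1) | ant2:(2,0)->N->(1,0)
  grid max=4 at (0,1)
Step 2: ant0:(2,0)->N->(1,0) | ant1:(0,1)->E->(0,2) | ant2:(1,0)->S->(2,0)
  grid max=3 at (0,1)
Step 3: ant0:(1,0)->S->(2,0) | ant1:(0,2)->W->(0,1) | ant2:(2,0)->N->(1,0)
  grid max=4 at (0,1)

(2,0) (0,1) (1,0)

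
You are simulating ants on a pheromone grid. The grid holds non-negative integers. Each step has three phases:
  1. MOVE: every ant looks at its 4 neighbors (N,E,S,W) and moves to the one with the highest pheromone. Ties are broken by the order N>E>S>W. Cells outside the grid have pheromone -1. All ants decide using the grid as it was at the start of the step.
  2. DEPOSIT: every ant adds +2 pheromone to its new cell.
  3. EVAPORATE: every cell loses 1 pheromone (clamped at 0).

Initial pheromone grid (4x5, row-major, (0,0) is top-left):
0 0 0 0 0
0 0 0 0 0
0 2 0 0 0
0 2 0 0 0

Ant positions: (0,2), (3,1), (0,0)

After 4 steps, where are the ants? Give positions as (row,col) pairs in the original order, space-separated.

Step 1: ant0:(0,2)->E->(0,3) | ant1:(3,1)->N->(2,1) | ant2:(0,0)->E->(0,1)
  grid max=3 at (2,1)
Step 2: ant0:(0,3)->E->(0,4) | ant1:(2,1)->S->(3,1) | ant2:(0,1)->E->(0,2)
  grid max=2 at (2,1)
Step 3: ant0:(0,4)->S->(1,4) | ant1:(3,1)->N->(2,1) | ant2:(0,2)->E->(0,3)
  grid max=3 at (2,1)
Step 4: ant0:(1,4)->N->(0,4) | ant1:(2,1)->S->(3,1) | ant2:(0,3)->E->(0,4)
  grid max=3 at (0,4)

(0,4) (3,1) (0,4)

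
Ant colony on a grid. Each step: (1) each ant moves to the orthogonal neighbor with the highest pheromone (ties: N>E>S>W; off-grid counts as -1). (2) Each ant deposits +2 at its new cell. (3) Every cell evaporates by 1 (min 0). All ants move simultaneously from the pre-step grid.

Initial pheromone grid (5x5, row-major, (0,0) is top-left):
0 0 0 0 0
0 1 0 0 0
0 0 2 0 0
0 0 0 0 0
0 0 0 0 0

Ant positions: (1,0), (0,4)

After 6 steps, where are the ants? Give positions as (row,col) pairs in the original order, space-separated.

Step 1: ant0:(1,0)->E->(1,1) | ant1:(0,4)->S->(1,4)
  grid max=2 at (1,1)
Step 2: ant0:(1,1)->N->(0,1) | ant1:(1,4)->N->(0,4)
  grid max=1 at (0,1)
Step 3: ant0:(0,1)->S->(1,1) | ant1:(0,4)->S->(1,4)
  grid max=2 at (1,1)
Step 4: ant0:(1,1)->N->(0,1) | ant1:(1,4)->N->(0,4)
  grid max=1 at (0,1)
Step 5: ant0:(0,1)->S->(1,1) | ant1:(0,4)->S->(1,4)
  grid max=2 at (1,1)
Step 6: ant0:(1,1)->N->(0,1) | ant1:(1,4)->N->(0,4)
  grid max=1 at (0,1)

(0,1) (0,4)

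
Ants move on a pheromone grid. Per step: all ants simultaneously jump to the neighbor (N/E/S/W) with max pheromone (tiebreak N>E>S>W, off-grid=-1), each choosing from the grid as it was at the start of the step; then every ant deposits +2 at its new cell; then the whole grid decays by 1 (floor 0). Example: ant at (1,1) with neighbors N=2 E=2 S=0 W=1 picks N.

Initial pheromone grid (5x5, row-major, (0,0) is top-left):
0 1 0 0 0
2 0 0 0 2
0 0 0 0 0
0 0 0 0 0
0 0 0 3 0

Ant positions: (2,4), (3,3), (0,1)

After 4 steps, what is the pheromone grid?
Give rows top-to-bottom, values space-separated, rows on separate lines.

After step 1: ants at (1,4),(4,3),(0,2)
  0 0 1 0 0
  1 0 0 0 3
  0 0 0 0 0
  0 0 0 0 0
  0 0 0 4 0
After step 2: ants at (0,4),(3,3),(0,3)
  0 0 0 1 1
  0 0 0 0 2
  0 0 0 0 0
  0 0 0 1 0
  0 0 0 3 0
After step 3: ants at (1,4),(4,3),(0,4)
  0 0 0 0 2
  0 0 0 0 3
  0 0 0 0 0
  0 0 0 0 0
  0 0 0 4 0
After step 4: ants at (0,4),(3,3),(1,4)
  0 0 0 0 3
  0 0 0 0 4
  0 0 0 0 0
  0 0 0 1 0
  0 0 0 3 0

0 0 0 0 3
0 0 0 0 4
0 0 0 0 0
0 0 0 1 0
0 0 0 3 0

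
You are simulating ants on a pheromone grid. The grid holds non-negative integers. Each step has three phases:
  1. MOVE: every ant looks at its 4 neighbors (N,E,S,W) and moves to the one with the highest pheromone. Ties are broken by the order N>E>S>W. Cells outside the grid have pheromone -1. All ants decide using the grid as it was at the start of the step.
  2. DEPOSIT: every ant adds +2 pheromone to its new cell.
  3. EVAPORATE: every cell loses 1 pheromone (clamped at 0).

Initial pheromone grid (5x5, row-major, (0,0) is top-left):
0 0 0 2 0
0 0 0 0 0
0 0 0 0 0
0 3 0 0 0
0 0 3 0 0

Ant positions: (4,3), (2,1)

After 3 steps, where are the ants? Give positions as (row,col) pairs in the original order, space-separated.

Step 1: ant0:(4,3)->W->(4,2) | ant1:(2,1)->S->(3,1)
  grid max=4 at (3,1)
Step 2: ant0:(4,2)->N->(3,2) | ant1:(3,1)->N->(2,1)
  grid max=3 at (3,1)
Step 3: ant0:(3,2)->S->(4,2) | ant1:(2,1)->S->(3,1)
  grid max=4 at (3,1)

(4,2) (3,1)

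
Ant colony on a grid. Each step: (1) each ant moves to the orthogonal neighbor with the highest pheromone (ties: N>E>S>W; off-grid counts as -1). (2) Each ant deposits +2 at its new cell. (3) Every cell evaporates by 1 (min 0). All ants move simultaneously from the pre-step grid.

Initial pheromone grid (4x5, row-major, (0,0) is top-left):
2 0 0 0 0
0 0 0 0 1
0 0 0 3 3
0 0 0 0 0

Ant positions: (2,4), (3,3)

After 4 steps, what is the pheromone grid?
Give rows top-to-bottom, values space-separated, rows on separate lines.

After step 1: ants at (2,3),(2,3)
  1 0 0 0 0
  0 0 0 0 0
  0 0 0 6 2
  0 0 0 0 0
After step 2: ants at (2,4),(2,4)
  0 0 0 0 0
  0 0 0 0 0
  0 0 0 5 5
  0 0 0 0 0
After step 3: ants at (2,3),(2,3)
  0 0 0 0 0
  0 0 0 0 0
  0 0 0 8 4
  0 0 0 0 0
After step 4: ants at (2,4),(2,4)
  0 0 0 0 0
  0 0 0 0 0
  0 0 0 7 7
  0 0 0 0 0

0 0 0 0 0
0 0 0 0 0
0 0 0 7 7
0 0 0 0 0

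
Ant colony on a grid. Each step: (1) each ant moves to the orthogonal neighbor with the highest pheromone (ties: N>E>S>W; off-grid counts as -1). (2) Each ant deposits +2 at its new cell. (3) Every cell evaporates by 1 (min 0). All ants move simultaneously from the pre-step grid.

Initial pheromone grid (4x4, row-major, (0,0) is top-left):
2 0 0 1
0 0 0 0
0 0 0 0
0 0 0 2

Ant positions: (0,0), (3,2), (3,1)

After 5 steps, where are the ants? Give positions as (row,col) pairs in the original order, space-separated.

Step 1: ant0:(0,0)->E->(0,1) | ant1:(3,2)->E->(3,3) | ant2:(3,1)->N->(2,1)
  grid max=3 at (3,3)
Step 2: ant0:(0,1)->W->(0,0) | ant1:(3,3)->N->(2,3) | ant2:(2,1)->N->(1,1)
  grid max=2 at (0,0)
Step 3: ant0:(0,0)->E->(0,1) | ant1:(2,3)->S->(3,3) | ant2:(1,1)->N->(0,1)
  grid max=3 at (0,1)
Step 4: ant0:(0,1)->W->(0,0) | ant1:(3,3)->N->(2,3) | ant2:(0,1)->W->(0,0)
  grid max=4 at (0,0)
Step 5: ant0:(0,0)->E->(0,1) | ant1:(2,3)->S->(3,3) | ant2:(0,0)->E->(0,1)
  grid max=5 at (0,1)

(0,1) (3,3) (0,1)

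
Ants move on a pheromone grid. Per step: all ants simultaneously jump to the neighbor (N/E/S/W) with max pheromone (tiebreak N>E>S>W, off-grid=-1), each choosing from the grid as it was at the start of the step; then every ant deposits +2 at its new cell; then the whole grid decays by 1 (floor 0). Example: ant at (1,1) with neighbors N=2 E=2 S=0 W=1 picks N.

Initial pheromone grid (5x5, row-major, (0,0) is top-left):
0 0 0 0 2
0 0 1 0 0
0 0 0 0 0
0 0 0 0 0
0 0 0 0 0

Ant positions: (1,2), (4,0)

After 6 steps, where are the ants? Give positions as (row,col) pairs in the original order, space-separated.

Step 1: ant0:(1,2)->N->(0,2) | ant1:(4,0)->N->(3,0)
  grid max=1 at (0,2)
Step 2: ant0:(0,2)->E->(0,3) | ant1:(3,0)->N->(2,0)
  grid max=1 at (0,3)
Step 3: ant0:(0,3)->E->(0,4) | ant1:(2,0)->N->(1,0)
  grid max=1 at (0,4)
Step 4: ant0:(0,4)->S->(1,4) | ant1:(1,0)->N->(0,0)
  grid max=1 at (0,0)
Step 5: ant0:(1,4)->N->(0,4) | ant1:(0,0)->E->(0,1)
  grid max=1 at (0,1)
Step 6: ant0:(0,4)->S->(1,4) | ant1:(0,1)->E->(0,2)
  grid max=1 at (0,2)

(1,4) (0,2)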